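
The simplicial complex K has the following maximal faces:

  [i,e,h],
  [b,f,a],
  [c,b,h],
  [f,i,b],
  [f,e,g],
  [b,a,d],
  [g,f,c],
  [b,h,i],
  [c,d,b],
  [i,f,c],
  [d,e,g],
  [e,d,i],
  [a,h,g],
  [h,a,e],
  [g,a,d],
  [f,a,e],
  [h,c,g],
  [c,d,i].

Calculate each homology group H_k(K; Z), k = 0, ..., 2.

H_0 ≅ Z,  H_1 ≅ Z × Z/2,  H_2 = 0.

Order the vertices as a < b < c < d < e < f < g < h < i. Listing each simplex with vertices in this order, K has dimension 2 with simplices:

  0-simplices (9): a, b, c, d, e, f, g, h, i
  1-simplices (27): ab, ad, ae, af, ag, ah, bc, bd, bf, bh, bi, cd, cf, cg, ch, ci, de, dg, di, ef, eg, eh, ei, fg, fi, gh, hi
  2-simplices (18): abd, abf, adg, aef, aeh, agh, bcd, bch, bfi, bhi, cdi, cfg, cfi, cgh, deg, dei, efg, ehi

giving chain groups C_0 ≅ Z^9, C_1 ≅ Z^27, C_2 ≅ Z^18.

∂_1: C_1 → C_0 maps an edge to its endpoints' difference, ∂[p,q] = q − p.
This gives a 9×27 integer matrix of rank 8; reducing to Smith normal form yields diagonal entries (1,1,1,1,1,1,1,1).

∂_2: C_2 → C_1 sends each 2-simplex [p,q,r] to [q,r] − [p,r] + [p,q]. For instance
  ∂abf = bf − af + ab,
  ∂bch = ch − bh + bc.
As a 27×18 matrix over Z this has rank 18, with invariant factors (1,1,1,1,1,1,1,1,1,1,1,1,1,1,1,1,1,2).

From H_k ≅ ker(∂_k) / im(∂_{k+1}) we obtain:

  H_0: rank C_0 − rank ∂_1 = 9 − 8 = 1, and the invariant factors of ∂_1 are all 1, so H_0 = Z.
  H_1: rank ker ∂_1 − rank ∂_2 = (27 − 8) − 18 = 1, and ∂_2 has invariant factor 2 > 1, so H_1 = Z × Z/2.
  H_2: rank ker ∂_2 − rank ∂_3 = (18 − 18) − 0 = 0, and there is no ∂_3, so H_2 = 0.

As a check, the Euler characteristic is 9 − 27 + 18 = 0, which agrees with 1 − 1 + 0 = 0.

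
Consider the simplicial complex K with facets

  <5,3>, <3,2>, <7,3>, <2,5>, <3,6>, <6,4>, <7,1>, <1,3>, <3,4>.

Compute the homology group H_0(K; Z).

H_0 ≅ Z.

We work with the vertex ordering 1 < 2 < 3 < 4 < 5 < 6 < 7. The simplices of K, each written with vertices in increasing order, are:

  0-simplices (7): [1], [2], [3], [4], [5], [6], [7]
  1-simplices (9): [1,3], [1,7], [2,3], [2,5], [3,4], [3,5], [3,6], [3,7], [4,6]

so the chain groups are C_0 ≅ Z^7, C_1 ≅ Z^9.

The boundary map ∂_1: C_1 → C_0 is given by ∂[p,q] = [q] − [p].
This gives a 7×9 integer matrix of rank 6; reducing to Smith normal form yields diagonal entries (1,1,1,1,1,1).

Computing H_k = (kernel of ∂_k) / (image of ∂_{k+1}):

  H_0: rank C_0 − rank ∂_1 = 7 − 6 = 1, and the invariant factors of ∂_1 are all 1, so H_0 ≅ Z.

(K is a triangulation of a wedge of 3 circles.)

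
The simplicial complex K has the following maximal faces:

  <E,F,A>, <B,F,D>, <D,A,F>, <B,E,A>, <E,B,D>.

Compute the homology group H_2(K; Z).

H_2 = 0.

Order the vertices as A < B < D < E < F. Listing each simplex with vertices in this order, K has dimension 2 with simplices:

  0-simplices (5): A, B, D, E, F
  1-simplices (10): AB, AD, AE, AF, BD, BE, BF, DE, DF, EF
  2-simplices (5): ABE, ADF, AEF, BDE, BDF

giving chain groups C_0 ≅ Z^5, C_1 ≅ Z^10, C_2 ≅ Z^5.

∂_1: C_1 → C_0 sends each edge [p,q] (with p < q) to q − p.
The 5×10 boundary matrix has rank 4 and Smith normal form diag(1,1,1,1).

Boundary ∂_2: C_2 → C_1 sends each 2-simplex [p,q,r] to [q,r] − [p,r] + [p,q]. For instance
  ∂BDF = DF − BF + BD,
  ∂AEF = EF − AF + AE.
The 10×5 boundary matrix has rank 5 and Smith normal form diag(1,1,1,1,1).

From H_k ≅ ker(∂_k) / im(∂_{k+1}) we obtain:

  H_2: rank ker ∂_2 − rank ∂_3 = (5 − 5) − 0 = 0, and there is no ∂_3, so H_2 = 0.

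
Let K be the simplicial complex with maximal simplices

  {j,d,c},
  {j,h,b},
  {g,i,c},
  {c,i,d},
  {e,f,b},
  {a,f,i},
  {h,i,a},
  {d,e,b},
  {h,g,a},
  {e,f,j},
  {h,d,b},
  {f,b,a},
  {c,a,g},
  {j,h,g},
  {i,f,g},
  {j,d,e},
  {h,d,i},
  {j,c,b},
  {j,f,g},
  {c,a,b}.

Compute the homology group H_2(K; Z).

K has 10 vertices, 30 edges, 20 triangles.
rank ∂_2 = 20, rank ∂_3 = 0 ⇒ b_2 = 20 − 20 − 0 = 0. So H_2 ≅ 0.

H_2 = 0.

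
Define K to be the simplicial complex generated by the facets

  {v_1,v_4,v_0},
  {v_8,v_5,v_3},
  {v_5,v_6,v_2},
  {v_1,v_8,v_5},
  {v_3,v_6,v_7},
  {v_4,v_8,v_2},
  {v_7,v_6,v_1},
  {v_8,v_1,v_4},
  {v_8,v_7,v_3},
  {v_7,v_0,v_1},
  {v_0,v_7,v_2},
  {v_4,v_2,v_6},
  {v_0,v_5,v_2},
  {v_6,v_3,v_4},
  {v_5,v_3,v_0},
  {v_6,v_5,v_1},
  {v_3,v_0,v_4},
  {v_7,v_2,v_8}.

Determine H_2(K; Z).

We work with the vertex ordering v_0 < v_1 < v_2 < v_3 < v_4 < v_5 < v_6 < v_7 < v_8. The simplices of K, each written with vertices in increasing order, are:

  0-simplices (9): [v_0], [v_1], [v_2], [v_3], [v_4], [v_5], [v_6], [v_7], [v_8]
  1-simplices (27): (27 of them)
  2-simplices (18): (18 of them)

giving chain groups C_0 ≅ Z^9, C_1 ≅ Z^27, C_2 ≅ Z^18.

Boundary ∂_1: C_1 → C_0 maps an edge to its endpoints' difference, ∂[p,q] = q − p. For instance
  ∂[v_2,v_6] = [v_6] − [v_2].
This gives a 9×27 integer matrix of rank 8; reducing to Smith normal form yields diagonal entries (1,1,1,1,1,1,1,1).

The boundary map ∂_2: C_2 → C_1 sends each 2-simplex [p,q,r] to [q,r] − [p,r] + [p,q]. For instance
  ∂[v_0,v_2,v_7] = [v_2,v_7] − [v_0,v_7] + [v_0,v_2],
  ∂[v_1,v_6,v_7] = [v_6,v_7] − [v_1,v_7] + [v_1,v_6].
The 27×18 boundary matrix has rank 17 and Smith normal form diag(1,1,1,1,1,1,1,1,1,1,1,1,1,1,1,1,1).

Now H_k = ker ∂_k / im ∂_{k+1}, so:

  H_2: rank ker ∂_2 − rank ∂_3 = (18 − 17) − 0 = 1, and there is no ∂_3, so H_2 ≅ Z.

H_2 = Z.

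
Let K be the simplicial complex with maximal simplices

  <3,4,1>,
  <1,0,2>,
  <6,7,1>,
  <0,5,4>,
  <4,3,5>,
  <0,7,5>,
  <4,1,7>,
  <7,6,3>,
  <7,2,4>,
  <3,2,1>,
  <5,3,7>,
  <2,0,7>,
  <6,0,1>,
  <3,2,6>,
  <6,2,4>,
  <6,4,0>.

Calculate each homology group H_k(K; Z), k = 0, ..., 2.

H_0 = Z,  H_1 = Z^2,  H_2 = Z.

Order the vertices as 0 < 1 < 2 < 3 < 4 < 5 < 6 < 7. Listing each simplex with vertices in this order, K has dimension 2 with simplices:

  0-simplices (8): [0], [1], [2], [3], [4], [5], [6], [7]
  1-simplices (24): (24 of them)
  2-simplices (16): [0,1,2], [0,1,6], [0,2,7], [0,4,5], [0,4,6], [0,5,7], [1,2,3], [1,3,4], [1,4,7], [1,6,7], [2,3,6], [2,4,6], [2,4,7], [3,4,5], [3,5,7], [3,6,7]

Hence C_0 ≅ Z^8, C_1 ≅ Z^24, C_2 ≅ Z^16.

Boundary ∂_1: C_1 → C_0 maps an edge to its endpoints' difference, ∂[p,q] = q − p.
The 8×24 boundary matrix has rank 7 and Smith normal form diag(1,1,1,1,1,1,1).

Boundary ∂_2: C_2 → C_1 acts by ∂[p,q,r] = [q,r] − [p,r] + [p,q]. For instance
  ∂[0,1,2] = [1,2] − [0,2] + [0,1],
  ∂[0,2,7] = [2,7] − [0,7] + [0,2].
The 24×16 boundary matrix has rank 15 and Smith normal form diag(1,1,1,1,1,1,1,1,1,1,1,1,1,1,1).

Computing H_k = (kernel of ∂_k) / (image of ∂_{k+1}):

  H_0: rank C_0 − rank ∂_1 = 8 − 7 = 1, and the invariant factors of ∂_1 are all 1, so H_0 = Z.
  H_1: rank ker ∂_1 − rank ∂_2 = (24 − 7) − 15 = 2, and the invariant factors of ∂_2 are all 1, so H_1 = Z^2.
  H_2: rank ker ∂_2 − rank ∂_3 = (16 − 15) − 0 = 1, and there is no ∂_3, so H_2 = Z.

(K is a triangulation of the torus T^2.)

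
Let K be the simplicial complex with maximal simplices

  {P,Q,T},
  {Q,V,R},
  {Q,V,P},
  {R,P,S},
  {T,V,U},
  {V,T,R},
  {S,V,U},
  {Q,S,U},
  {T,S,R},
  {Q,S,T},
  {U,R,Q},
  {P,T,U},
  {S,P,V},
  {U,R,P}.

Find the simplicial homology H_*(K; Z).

H_0 ≅ Z,  H_1 ≅ Z^2,  H_2 ≅ Z.

K has 7 vertices, 21 edges, 14 triangles.
rank ∂_0 = 0, rank ∂_1 = 6 ⇒ b_0 = 7 − 0 − 6 = 1; all invariant factors of ∂_1 are 1 so no torsion. So H_0 ≅ Z.
rank ∂_1 = 6, rank ∂_2 = 13 ⇒ b_1 = 21 − 6 − 13 = 2; all invariant factors of ∂_2 are 1 so no torsion. So H_1 ≅ Z^2.
rank ∂_2 = 13, rank ∂_3 = 0 ⇒ b_2 = 14 − 13 − 0 = 1. So H_2 ≅ Z.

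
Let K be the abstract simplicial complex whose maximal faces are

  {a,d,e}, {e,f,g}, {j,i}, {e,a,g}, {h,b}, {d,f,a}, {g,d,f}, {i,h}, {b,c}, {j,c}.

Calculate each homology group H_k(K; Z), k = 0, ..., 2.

H_0 = Z^2,  H_1 = Z^2,  H_2 = 0.

K has 10 vertices, 15 edges, 5 triangles.
rank ∂_0 = 0, rank ∂_1 = 8 ⇒ b_0 = 10 − 0 − 8 = 2; all invariant factors of ∂_1 are 1 so no torsion. So H_0 ≅ Z^2.
rank ∂_1 = 8, rank ∂_2 = 5 ⇒ b_1 = 15 − 8 − 5 = 2; all invariant factors of ∂_2 are 1 so no torsion. So H_1 ≅ Z^2.
rank ∂_2 = 5, rank ∂_3 = 0 ⇒ b_2 = 5 − 5 − 0 = 0. So H_2 ≅ 0.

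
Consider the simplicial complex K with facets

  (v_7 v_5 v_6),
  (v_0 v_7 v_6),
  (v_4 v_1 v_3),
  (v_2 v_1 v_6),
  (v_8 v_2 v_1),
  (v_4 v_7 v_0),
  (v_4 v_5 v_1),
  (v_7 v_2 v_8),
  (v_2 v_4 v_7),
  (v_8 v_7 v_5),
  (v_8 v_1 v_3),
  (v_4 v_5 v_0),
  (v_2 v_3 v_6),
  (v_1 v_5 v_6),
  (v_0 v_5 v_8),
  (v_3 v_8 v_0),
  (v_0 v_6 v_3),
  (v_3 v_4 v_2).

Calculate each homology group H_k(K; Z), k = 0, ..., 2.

H_0 ≅ Z,  H_1 ≅ Z ⊕ Z/2Z,  H_2 = 0.

K has 9 vertices, 27 edges, 18 triangles.
rank ∂_0 = 0, rank ∂_1 = 8 ⇒ b_0 = 9 − 0 − 8 = 1; all invariant factors of ∂_1 are 1 so no torsion. So H_0 ≅ Z.
rank ∂_1 = 8, rank ∂_2 = 18 ⇒ b_1 = 27 − 8 − 18 = 1; ∂_2 has invariant factor(s) [2] giving torsion. So H_1 ≅ Z ⊕ Z/2Z.
rank ∂_2 = 18, rank ∂_3 = 0 ⇒ b_2 = 18 − 18 − 0 = 0. So H_2 ≅ 0.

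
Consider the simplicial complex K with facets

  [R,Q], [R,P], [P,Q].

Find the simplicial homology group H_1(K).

H_1 ≅ Z.

Order the vertices as P < Q < R. Listing each simplex with vertices in this order, K has dimension 1 with simplices:

  0-simplices (3): P, Q, R
  1-simplices (3): PQ, PR, QR

Hence C_0 ≅ Z^3, C_1 ≅ Z^3.

The boundary map ∂_1: C_1 → C_0 is given by ∂[p,q] = [q] − [p]. For instance
  ∂PQ = Q − P.
The 3×3 boundary matrix has rank 2 and Smith normal form diag(1,1).

Computing H_k = (kernel of ∂_k) / (image of ∂_{k+1}):

  H_1: rank ker ∂_1 − rank ∂_2 = (3 − 2) − 0 = 1, and there is no ∂_2, so H_1 ≅ Z.

(K is a triangulation of the circle S^1.)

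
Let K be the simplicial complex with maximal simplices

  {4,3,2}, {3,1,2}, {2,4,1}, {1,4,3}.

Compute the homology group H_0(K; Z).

Take the total order 1 < 2 < 3 < 4 on the vertex set. Then K (dimension 2) consists of the simplices:

  0-simplices (4): [1], [2], [3], [4]
  1-simplices (6): [1,2], [1,3], [1,4], [2,3], [2,4], [3,4]
  2-simplices (4): [1,2,3], [1,2,4], [1,3,4], [2,3,4]

so the chain groups are C_0 ≅ Z^4, C_1 ≅ Z^6, C_2 ≅ Z^4.

Boundary ∂_1: C_1 → C_0 sends each edge [p,q] (with p < q) to q − p. For instance
  ∂[1,3] = [3] − [1].
The 4×6 boundary matrix has rank 3 and Smith normal form diag(1,1,1).

∂_2: C_2 → C_1 sends each 2-simplex [p,q,r] to [q,r] − [p,r] + [p,q]. For instance
  ∂[1,2,4] = [2,4] − [1,4] + [1,2],
  ∂[1,2,3] = [2,3] − [1,3] + [1,2].
The resulting 6×4 matrix has rank 3, and its Smith normal form has invariant factors (1,1,1).

Computing H_k = (kernel of ∂_k) / (image of ∂_{k+1}):

  H_0: rank C_0 − rank ∂_1 = 4 − 3 = 1, and the invariant factors of ∂_1 are all 1, so H_0 ≅ Z.

H_0 = Z.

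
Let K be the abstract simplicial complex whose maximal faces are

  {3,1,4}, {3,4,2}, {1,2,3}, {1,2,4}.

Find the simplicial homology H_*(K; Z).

Fix the vertex order 1 < 2 < 3 < 4 and write every simplex with vertices in increasing order. Then dim K = 2 and the simplices of K are:

  0-simplices (4): [1], [2], [3], [4]
  1-simplices (6): [1,2], [1,3], [1,4], [2,3], [2,4], [3,4]
  2-simplices (4): [1,2,3], [1,2,4], [1,3,4], [2,3,4]

so the chain groups are C_0 ≅ Z^4, C_1 ≅ Z^6, C_2 ≅ Z^4.

The boundary map ∂_1: C_1 → C_0 is given by ∂[p,q] = [q] − [p].
The resulting 4×6 matrix has rank 3, and its Smith normal form has invariant factors (1,1,1).

The boundary map ∂_2: C_2 → C_1 sends each 2-simplex [p,q,r] to [q,r] − [p,r] + [p,q]. For instance
  ∂[1,2,4] = [2,4] − [1,4] + [1,2],
  ∂[2,3,4] = [3,4] − [2,4] + [2,3].
This gives a 6×4 integer matrix of rank 3; reducing to Smith normal form yields diagonal entries (1,1,1).

Computing H_k = (kernel of ∂_k) / (image of ∂_{k+1}):

  H_0: rank C_0 − rank ∂_1 = 4 − 3 = 1, and the invariant factors of ∂_1 are all 1, so H_0 ≅ Z.
  H_1: rank ker ∂_1 − rank ∂_2 = (6 − 3) − 3 = 0, and the invariant factors of ∂_2 are all 1, so H_1 ≅ 0.
  H_2: rank ker ∂_2 − rank ∂_3 = (4 − 3) − 0 = 1, and there is no ∂_3, so H_2 ≅ Z.

H_0 ≅ Z,  H_1 = 0,  H_2 ≅ Z.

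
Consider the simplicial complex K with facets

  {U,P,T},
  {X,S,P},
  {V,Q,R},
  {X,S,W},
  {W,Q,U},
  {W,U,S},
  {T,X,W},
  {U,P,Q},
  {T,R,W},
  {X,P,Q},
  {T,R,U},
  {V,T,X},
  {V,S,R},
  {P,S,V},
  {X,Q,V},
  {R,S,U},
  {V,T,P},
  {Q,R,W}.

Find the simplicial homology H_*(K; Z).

H_0 = Z,  H_1 = Z × Z/2,  H_2 = 0.

K has 9 vertices, 27 edges, 18 triangles.
rank ∂_0 = 0, rank ∂_1 = 8 ⇒ b_0 = 9 − 0 − 8 = 1; all invariant factors of ∂_1 are 1 so no torsion. So H_0 ≅ Z.
rank ∂_1 = 8, rank ∂_2 = 18 ⇒ b_1 = 27 − 8 − 18 = 1; ∂_2 has invariant factor(s) [2] giving torsion. So H_1 ≅ Z × Z/2.
rank ∂_2 = 18, rank ∂_3 = 0 ⇒ b_2 = 18 − 18 − 0 = 0. So H_2 ≅ 0.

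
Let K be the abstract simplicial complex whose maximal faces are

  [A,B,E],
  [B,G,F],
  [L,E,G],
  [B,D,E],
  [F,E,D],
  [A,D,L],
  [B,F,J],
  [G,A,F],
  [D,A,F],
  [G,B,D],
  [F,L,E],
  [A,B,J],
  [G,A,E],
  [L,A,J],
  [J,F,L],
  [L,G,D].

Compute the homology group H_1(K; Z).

Order the vertices as A < B < D < E < F < G < J < L. Listing each simplex with vertices in this order, K has dimension 2 with simplices:

  0-simplices (8): A, B, D, E, F, G, J, L
  1-simplices (24): AB, AD, AE, AF, AG, AJ, AL, BD, BE, BF, BG, BJ, DE, DF, DG, DL, EF, EG, EL, FG, FJ, FL, GL, JL
  2-simplices (16): ABE, ABJ, ADF, ADL, AEG, AFG, AJL, BDE, BDG, BFG, BFJ, DEF, DGL, EFL, EGL, FJL

giving chain groups C_0 ≅ Z^8, C_1 ≅ Z^24, C_2 ≅ Z^16.

∂_1: C_1 → C_0 maps an edge to its endpoints' difference, ∂[p,q] = q − p.
As a 8×24 matrix over Z this has rank 7, with invariant factors (1,1,1,1,1,1,1).

Boundary ∂_2: C_2 → C_1 acts by ∂[p,q,r] = [q,r] − [p,r] + [p,q]. For instance
  ∂ADF = DF − AF + AD,
  ∂AJL = JL − AL + AJ.
As a 24×16 matrix over Z this has rank 15, with invariant factors (1,1,1,1,1,1,1,1,1,1,1,1,1,1,1).

Computing H_k = (kernel of ∂_k) / (image of ∂_{k+1}):

  H_1: rank ker ∂_1 − rank ∂_2 = (24 − 7) − 15 = 2, and the invariant factors of ∂_2 are all 1, so H_1 ≅ Z^2.

H_1 = Z^2.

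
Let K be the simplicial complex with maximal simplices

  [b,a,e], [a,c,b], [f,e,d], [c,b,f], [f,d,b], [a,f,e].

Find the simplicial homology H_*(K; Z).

H_0 ≅ Z,  H_1 ≅ Z,  H_2 = 0.

Order the vertices as a < b < c < d < e < f. Listing each simplex with vertices in this order, K has dimension 2 with simplices:

  0-simplices (6): a, b, c, d, e, f
  1-simplices (12): ab, ac, ae, af, bc, bd, be, bf, cf, de, df, ef
  2-simplices (6): abc, abe, aef, bcf, bdf, def

so the chain groups are C_0 ≅ Z^6, C_1 ≅ Z^12, C_2 ≅ Z^6.

The boundary map ∂_1: C_1 → C_0 maps an edge to its endpoints' difference, ∂[p,q] = q − p.
This gives a 6×12 integer matrix of rank 5; reducing to Smith normal form yields diagonal entries (1,1,1,1,1).

The boundary map ∂_2: C_2 → C_1 acts by ∂[p,q,r] = [q,r] − [p,r] + [p,q]. For instance
  ∂bcf = cf − bf + bc,
  ∂bdf = df − bf + bd.
This gives a 12×6 integer matrix of rank 6; reducing to Smith normal form yields diagonal entries (1,1,1,1,1,1).

From H_k ≅ ker(∂_k) / im(∂_{k+1}) we obtain:

  H_0: rank C_0 − rank ∂_1 = 6 − 5 = 1, and the invariant factors of ∂_1 are all 1, so H_0 = Z.
  H_1: rank ker ∂_1 − rank ∂_2 = (12 − 5) − 6 = 1, and the invariant factors of ∂_2 are all 1, so H_1 = Z.
  H_2: rank ker ∂_2 − rank ∂_3 = (6 − 6) − 0 = 0, and there is no ∂_3, so H_2 = 0.

As a check, the Euler characteristic is 6 − 12 + 6 = 0, which agrees with 1 − 1 + 0 = 0.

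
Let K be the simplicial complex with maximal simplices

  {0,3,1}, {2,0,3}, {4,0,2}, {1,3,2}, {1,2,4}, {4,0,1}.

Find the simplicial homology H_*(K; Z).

Order the vertices as 0 < 1 < 2 < 3 < 4. Listing each simplex with vertices in this order, K has dimension 2 with simplices:

  0-simplices (5): [0], [1], [2], [3], [4]
  1-simplices (9): [0,1], [0,2], [0,3], [0,4], [1,2], [1,3], [1,4], [2,3], [2,4]
  2-simplices (6): [0,1,3], [0,1,4], [0,2,3], [0,2,4], [1,2,3], [1,2,4]

Hence C_0 ≅ Z^5, C_1 ≅ Z^9, C_2 ≅ Z^6.

∂_1: C_1 → C_0 is given by ∂[p,q] = [q] − [p]. For instance
  ∂[2,3] = [3] − [2].
The 5×9 boundary matrix has rank 4 and Smith normal form diag(1,1,1,1).

∂_2: C_2 → C_1 acts by ∂[p,q,r] = [q,r] − [p,r] + [p,q]. For instance
  ∂[1,2,4] = [2,4] − [1,4] + [1,2],
  ∂[0,1,4] = [1,4] − [0,4] + [0,1].
The 9×6 boundary matrix has rank 5 and Smith normal form diag(1,1,1,1,1).

Now H_k = ker ∂_k / im ∂_{k+1}, so:

  H_0: rank C_0 − rank ∂_1 = 5 − 4 = 1, and the invariant factors of ∂_1 are all 1, so H_0 ≅ Z.
  H_1: rank ker ∂_1 − rank ∂_2 = (9 − 4) − 5 = 0, and the invariant factors of ∂_2 are all 1, so H_1 ≅ 0.
  H_2: rank ker ∂_2 − rank ∂_3 = (6 − 5) − 0 = 1, and there is no ∂_3, so H_2 ≅ Z.

H_0 = Z,  H_1 = 0,  H_2 = Z.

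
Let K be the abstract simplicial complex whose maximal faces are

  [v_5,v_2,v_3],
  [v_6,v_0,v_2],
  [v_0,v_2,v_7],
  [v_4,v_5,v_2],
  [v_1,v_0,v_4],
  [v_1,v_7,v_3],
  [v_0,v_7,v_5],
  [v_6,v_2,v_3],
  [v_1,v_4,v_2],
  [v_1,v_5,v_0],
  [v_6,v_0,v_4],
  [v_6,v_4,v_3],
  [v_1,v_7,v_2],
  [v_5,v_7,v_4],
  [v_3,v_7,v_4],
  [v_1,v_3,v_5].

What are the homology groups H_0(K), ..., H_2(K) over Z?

H_0 = Z,  H_1 = Z^2,  H_2 = Z.

We work with the vertex ordering v_0 < v_1 < v_2 < v_3 < v_4 < v_5 < v_6 < v_7. The simplices of K, each written with vertices in increasing order, are:

  0-simplices (8): [v_0], [v_1], [v_2], [v_3], [v_4], [v_5], [v_6], [v_7]
  1-simplices (24): (24 of them)
  2-simplices (16): (16 of them)

so the chain groups are C_0 ≅ Z^8, C_1 ≅ Z^24, C_2 ≅ Z^16.

Boundary ∂_1: C_1 → C_0 sends each edge [p,q] (with p < q) to q − p. For instance
  ∂[v_1,v_3] = [v_3] − [v_1].
The 8×24 boundary matrix has rank 7 and Smith normal form diag(1,1,1,1,1,1,1).

The boundary map ∂_2: C_2 → C_1 acts by ∂[p,q,r] = [q,r] − [p,r] + [p,q]. For instance
  ∂[v_0,v_1,v_5] = [v_1,v_5] − [v_0,v_5] + [v_0,v_1],
  ∂[v_1,v_2,v_7] = [v_2,v_7] − [v_1,v_7] + [v_1,v_2].
The resulting 24×16 matrix has rank 15, and its Smith normal form has invariant factors (1,1,1,1,1,1,1,1,1,1,1,1,1,1,1).

From H_k ≅ ker(∂_k) / im(∂_{k+1}) we obtain:

  H_0: rank C_0 − rank ∂_1 = 8 − 7 = 1, and the invariant factors of ∂_1 are all 1, so H_0 ≅ Z.
  H_1: rank ker ∂_1 − rank ∂_2 = (24 − 7) − 15 = 2, and the invariant factors of ∂_2 are all 1, so H_1 ≅ Z^2.
  H_2: rank ker ∂_2 − rank ∂_3 = (16 − 15) − 0 = 1, and there is no ∂_3, so H_2 ≅ Z.

As a check, the Euler characteristic is 8 − 24 + 16 = 0, which agrees with 1 − 2 + 1 = 0.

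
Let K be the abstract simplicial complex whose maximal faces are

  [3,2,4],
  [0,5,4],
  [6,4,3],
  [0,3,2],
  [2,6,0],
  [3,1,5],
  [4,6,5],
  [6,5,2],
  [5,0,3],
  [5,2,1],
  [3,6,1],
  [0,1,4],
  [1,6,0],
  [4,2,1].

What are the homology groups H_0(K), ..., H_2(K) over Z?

H_0 = Z,  H_1 = Z^2,  H_2 = Z.

K has 7 vertices, 21 edges, 14 triangles.
rank ∂_0 = 0, rank ∂_1 = 6 ⇒ b_0 = 7 − 0 − 6 = 1; all invariant factors of ∂_1 are 1 so no torsion. So H_0 ≅ Z.
rank ∂_1 = 6, rank ∂_2 = 13 ⇒ b_1 = 21 − 6 − 13 = 2; all invariant factors of ∂_2 are 1 so no torsion. So H_1 ≅ Z^2.
rank ∂_2 = 13, rank ∂_3 = 0 ⇒ b_2 = 14 − 13 − 0 = 1. So H_2 ≅ Z.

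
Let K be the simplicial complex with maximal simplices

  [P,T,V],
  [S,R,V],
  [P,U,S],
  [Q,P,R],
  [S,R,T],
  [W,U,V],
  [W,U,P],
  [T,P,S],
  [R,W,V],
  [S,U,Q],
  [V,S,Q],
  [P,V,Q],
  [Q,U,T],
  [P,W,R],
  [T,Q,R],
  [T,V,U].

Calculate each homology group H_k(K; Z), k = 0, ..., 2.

Order the vertices as P < Q < R < S < T < U < V < W. Listing each simplex with vertices in this order, K has dimension 2 with simplices:

  0-simplices (8): P, Q, R, S, T, U, V, W
  1-simplices (24): PQ, PR, PS, PT, PU, PV, PW, QR, QS, QT, QU, QV, RS, RT, RV, RW, ST, SU, SV, TU, TV, UV, UW, VW
  2-simplices (16): PQR, PQV, PRW, PST, PSU, PTV, PUW, QRT, QSU, QSV, QTU, RST, RSV, RVW, TUV, UVW

Hence C_0 ≅ Z^8, C_1 ≅ Z^24, C_2 ≅ Z^16.

Boundary ∂_1: C_1 → C_0 maps an edge to its endpoints' difference, ∂[p,q] = q − p. For instance
  ∂PS = S − P.
This gives a 8×24 integer matrix of rank 7; reducing to Smith normal form yields diagonal entries (1,1,1,1,1,1,1).

The boundary map ∂_2: C_2 → C_1 acts by ∂[p,q,r] = [q,r] − [p,r] + [p,q]. For instance
  ∂PST = ST − PT + PS,
  ∂QSU = SU − QU + QS.
As a 24×16 matrix over Z this has rank 15, with invariant factors (1,1,1,1,1,1,1,1,1,1,1,1,1,1,1).

Now H_k = ker ∂_k / im ∂_{k+1}, so:

  H_0: rank C_0 − rank ∂_1 = 8 − 7 = 1, and the invariant factors of ∂_1 are all 1, so H_0 ≅ Z.
  H_1: rank ker ∂_1 − rank ∂_2 = (24 − 7) − 15 = 2, and the invariant factors of ∂_2 are all 1, so H_1 ≅ Z^2.
  H_2: rank ker ∂_2 − rank ∂_3 = (16 − 15) − 0 = 1, and there is no ∂_3, so H_2 ≅ Z.

As a check, the Euler characteristic is 8 − 24 + 16 = 0, which agrees with 1 − 2 + 1 = 0.

H_0 = Z,  H_1 = Z^2,  H_2 = Z.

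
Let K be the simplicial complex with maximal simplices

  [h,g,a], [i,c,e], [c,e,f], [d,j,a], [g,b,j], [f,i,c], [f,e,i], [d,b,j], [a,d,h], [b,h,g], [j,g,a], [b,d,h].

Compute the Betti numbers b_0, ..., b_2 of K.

b_0 = 2, b_1 = 0, b_2 = 2.

We work with the vertex ordering a < b < c < d < e < f < g < h < i < j. The simplices of K, each written with vertices in increasing order, are:

  0-simplices (10): a, b, c, d, e, f, g, h, i, j
  1-simplices (18): ad, ag, ah, aj, bd, bg, bh, bj, ce, cf, ci, dh, dj, ef, ei, fi, gh, gj
  2-simplices (12): adh, adj, agh, agj, bdh, bdj, bgh, bgj, cef, cei, cfi, efi

so the chain groups are C_0 ≅ Z^10, C_1 ≅ Z^18, C_2 ≅ Z^12.

∂_1: C_1 → C_0 maps an edge to its endpoints' difference, ∂[p,q] = q − p. For instance
  ∂bh = h − b.
As a 10×18 matrix over Z this has rank 8, with invariant factors (1,1,1,1,1,1,1,1).

The boundary map ∂_2: C_2 → C_1 sends each 2-simplex [p,q,r] to [q,r] − [p,r] + [p,q]. For instance
  ∂bdj = dj − bj + bd,
  ∂cei = ei − ci + ce.
The 18×12 boundary matrix has rank 10 and Smith normal form diag(1,1,1,1,1,1,1,1,1,1).

Computing H_k = (kernel of ∂_k) / (image of ∂_{k+1}):

  H_0: rank C_0 − rank ∂_1 = 10 − 8 = 2, and the invariant factors of ∂_1 are all 1, so H_0 = Z^2.
  H_1: rank ker ∂_1 − rank ∂_2 = (18 − 8) − 10 = 0, and the invariant factors of ∂_2 are all 1, so H_1 = 0.
  H_2: rank ker ∂_2 − rank ∂_3 = (12 − 10) − 0 = 2, and there is no ∂_3, so H_2 = Z^2.

As a check, the Euler characteristic is 10 − 18 + 12 = 4, which agrees with 2 − 0 + 2 = 4.
(K is a triangulation of the disjoint union of the 2-sphere S^2 and the 2-sphere S^2.)

Hence the Betti numbers are b_0 = 2, b_1 = 0, b_2 = 2.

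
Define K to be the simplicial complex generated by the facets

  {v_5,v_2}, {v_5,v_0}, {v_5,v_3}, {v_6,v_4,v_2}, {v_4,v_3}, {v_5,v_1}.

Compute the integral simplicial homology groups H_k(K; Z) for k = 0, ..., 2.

K has 7 vertices, 8 edges, 1 triangle.
rank ∂_0 = 0, rank ∂_1 = 6 ⇒ b_0 = 7 − 0 − 6 = 1; all invariant factors of ∂_1 are 1 so no torsion. So H_0 ≅ Z.
rank ∂_1 = 6, rank ∂_2 = 1 ⇒ b_1 = 8 − 6 − 1 = 1; all invariant factors of ∂_2 are 1 so no torsion. So H_1 ≅ Z.
rank ∂_2 = 1, rank ∂_3 = 0 ⇒ b_2 = 1 − 1 − 0 = 0. So H_2 ≅ 0.

H_0 ≅ Z,  H_1 ≅ Z,  H_2 = 0.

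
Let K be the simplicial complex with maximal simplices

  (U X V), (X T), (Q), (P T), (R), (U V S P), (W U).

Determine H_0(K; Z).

Take the total order P < Q < R < S < T < U < V < W < X on the vertex set. Then K (dimension 3) consists of the simplices:

  0-simplices (9): P, Q, R, S, T, U, V, W, X
  1-simplices (11): PS, PT, PU, PV, SU, SV, TX, UV, UW, UX, VX
  2-simplices (5): PSU, PSV, PUV, SUV, UVX
  3-simplices (1): PSUV

Hence C_0 ≅ Z^9, C_1 ≅ Z^11, C_2 ≅ Z^5, C_3 ≅ Z^1.

Boundary ∂_1: C_1 → C_0 is given by ∂[p,q] = [q] − [p].
The 9×11 boundary matrix has rank 6 and Smith normal form diag(1,1,1,1,1,1).

∂_2: C_2 → C_1 maps a triangle to the signed sum of its edges. For instance
  ∂PSV = SV − PV + PS,
  ∂SUV = UV − SV + SU.
The 11×5 boundary matrix has rank 4 and Smith normal form diag(1,1,1,1).

Boundary ∂_3: C_3 → C_2 sends each 3-simplex σ to the alternating sum Σ_i (−1)^i (σ with its i-th vertex removed). For instance
  ∂PSUV = SUV − PUV + PSV − PSU.
The 5×1 boundary matrix has rank 1 and Smith normal form diag(1).

Reading off H_k = ker ∂_k / im ∂_{k+1}:

  H_0: rank C_0 − rank ∂_1 = 9 − 6 = 3, and the invariant factors of ∂_1 are all 1, so H_0 = Z^3.

H_0 = Z^3.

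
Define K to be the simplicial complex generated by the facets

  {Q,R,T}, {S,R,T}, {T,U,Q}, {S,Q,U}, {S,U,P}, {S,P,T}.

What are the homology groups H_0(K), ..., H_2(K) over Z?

H_0 = Z,  H_1 = Z,  H_2 = 0.

Fix the vertex order P < Q < R < S < T < U and write every simplex with vertices in increasing order. Then dim K = 2 and the simplices of K are:

  0-simplices (6): P, Q, R, S, T, U
  1-simplices (12): PS, PT, PU, QR, QS, QT, QU, RS, RT, ST, SU, TU
  2-simplices (6): PST, PSU, QRT, QSU, QTU, RST

so the chain groups are C_0 ≅ Z^6, C_1 ≅ Z^12, C_2 ≅ Z^6.

∂_1: C_1 → C_0 is given by ∂[p,q] = [q] − [p].
As a 6×12 matrix over Z this has rank 5, with invariant factors (1,1,1,1,1).

The boundary map ∂_2: C_2 → C_1 maps a triangle to the signed sum of its edges. For instance
  ∂PST = ST − PT + PS,
  ∂PSU = SU − PU + PS.
The resulting 12×6 matrix has rank 6, and its Smith normal form has invariant factors (1,1,1,1,1,1).

From H_k ≅ ker(∂_k) / im(∂_{k+1}) we obtain:

  H_0: rank C_0 − rank ∂_1 = 6 − 5 = 1, and the invariant factors of ∂_1 are all 1, so H_0 ≅ Z.
  H_1: rank ker ∂_1 − rank ∂_2 = (12 − 5) − 6 = 1, and the invariant factors of ∂_2 are all 1, so H_1 ≅ Z.
  H_2: rank ker ∂_2 − rank ∂_3 = (6 − 6) − 0 = 0, and there is no ∂_3, so H_2 ≅ 0.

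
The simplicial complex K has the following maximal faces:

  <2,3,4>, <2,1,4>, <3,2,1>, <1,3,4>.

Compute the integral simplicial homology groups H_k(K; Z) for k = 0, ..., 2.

Take the total order 1 < 2 < 3 < 4 on the vertex set. Then K (dimension 2) consists of the simplices:

  0-simplices (4): [1], [2], [3], [4]
  1-simplices (6): [1,2], [1,3], [1,4], [2,3], [2,4], [3,4]
  2-simplices (4): [1,2,3], [1,2,4], [1,3,4], [2,3,4]

Hence C_0 ≅ Z^4, C_1 ≅ Z^6, C_2 ≅ Z^4.

Boundary ∂_1: C_1 → C_0 is given by ∂[p,q] = [q] − [p]. For instance
  ∂[3,4] = [4] − [3].
As a 4×6 matrix over Z this has rank 3, with invariant factors (1,1,1).

Boundary ∂_2: C_2 → C_1 maps a triangle to the signed sum of its edges. For instance
  ∂[1,2,4] = [2,4] − [1,4] + [1,2],
  ∂[2,3,4] = [3,4] − [2,4] + [2,3].
The resulting 6×4 matrix has rank 3, and its Smith normal form has invariant factors (1,1,1).

From H_k ≅ ker(∂_k) / im(∂_{k+1}) we obtain:

  H_0: rank C_0 − rank ∂_1 = 4 − 3 = 1, and the invariant factors of ∂_1 are all 1, so H_0 = Z.
  H_1: rank ker ∂_1 − rank ∂_2 = (6 − 3) − 3 = 0, and the invariant factors of ∂_2 are all 1, so H_1 = 0.
  H_2: rank ker ∂_2 − rank ∂_3 = (4 − 3) − 0 = 1, and there is no ∂_3, so H_2 = Z.

H_0 = Z,  H_1 = 0,  H_2 = Z.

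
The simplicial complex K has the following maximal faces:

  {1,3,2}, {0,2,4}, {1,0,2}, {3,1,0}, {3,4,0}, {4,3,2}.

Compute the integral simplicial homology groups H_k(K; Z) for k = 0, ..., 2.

Order the vertices as 0 < 1 < 2 < 3 < 4. Listing each simplex with vertices in this order, K has dimension 2 with simplices:

  0-simplices (5): [0], [1], [2], [3], [4]
  1-simplices (9): [0,1], [0,2], [0,3], [0,4], [1,2], [1,3], [2,3], [2,4], [3,4]
  2-simplices (6): [0,1,2], [0,1,3], [0,2,4], [0,3,4], [1,2,3], [2,3,4]

giving chain groups C_0 ≅ Z^5, C_1 ≅ Z^9, C_2 ≅ Z^6.

Boundary ∂_1: C_1 → C_0 is given by ∂[p,q] = [q] − [p]. For instance
  ∂[1,2] = [2] − [1].
The 5×9 boundary matrix has rank 4 and Smith normal form diag(1,1,1,1).

Boundary ∂_2: C_2 → C_1 maps a triangle to the signed sum of its edges. For instance
  ∂[1,2,3] = [2,3] − [1,3] + [1,2],
  ∂[0,2,4] = [2,4] − [0,4] + [0,2].
The resulting 9×6 matrix has rank 5, and its Smith normal form has invariant factors (1,1,1,1,1).

Computing H_k = (kernel of ∂_k) / (image of ∂_{k+1}):

  H_0: rank C_0 − rank ∂_1 = 5 − 4 = 1, and the invariant factors of ∂_1 are all 1, so H_0 ≅ Z.
  H_1: rank ker ∂_1 − rank ∂_2 = (9 − 4) − 5 = 0, and the invariant factors of ∂_2 are all 1, so H_1 ≅ 0.
  H_2: rank ker ∂_2 − rank ∂_3 = (6 − 5) − 0 = 1, and there is no ∂_3, so H_2 ≅ Z.

As a check, the Euler characteristic is 5 − 9 + 6 = 2, which agrees with 1 − 0 + 1 = 2.

H_0 ≅ Z,  H_1 = 0,  H_2 ≅ Z.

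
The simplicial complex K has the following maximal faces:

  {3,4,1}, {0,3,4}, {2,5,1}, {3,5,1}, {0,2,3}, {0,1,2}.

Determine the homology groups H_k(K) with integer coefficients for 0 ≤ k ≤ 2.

H_0 ≅ Z,  H_1 ≅ Z,  H_2 = 0.

Take the total order 0 < 1 < 2 < 3 < 4 < 5 on the vertex set. Then K (dimension 2) consists of the simplices:

  0-simplices (6): [0], [1], [2], [3], [4], [5]
  1-simplices (12): [0,1], [0,2], [0,3], [0,4], [1,2], [1,3], [1,4], [1,5], [2,3], [2,5], [3,4], [3,5]
  2-simplices (6): [0,1,2], [0,2,3], [0,3,4], [1,2,5], [1,3,4], [1,3,5]

so the chain groups are C_0 ≅ Z^6, C_1 ≅ Z^12, C_2 ≅ Z^6.

Boundary ∂_1: C_1 → C_0 sends each edge [p,q] (with p < q) to q − p. For instance
  ∂[1,5] = [5] − [1].
This gives a 6×12 integer matrix of rank 5; reducing to Smith normal form yields diagonal entries (1,1,1,1,1).

∂_2: C_2 → C_1 maps a triangle to the signed sum of its edges. For instance
  ∂[0,1,2] = [1,2] − [0,2] + [0,1],
  ∂[0,3,4] = [3,4] − [0,4] + [0,3].
The resulting 12×6 matrix has rank 6, and its Smith normal form has invariant factors (1,1,1,1,1,1).

From H_k ≅ ker(∂_k) / im(∂_{k+1}) we obtain:

  H_0: rank C_0 − rank ∂_1 = 6 − 5 = 1, and the invariant factors of ∂_1 are all 1, so H_0 ≅ Z.
  H_1: rank ker ∂_1 − rank ∂_2 = (12 − 5) − 6 = 1, and the invariant factors of ∂_2 are all 1, so H_1 ≅ Z.
  H_2: rank ker ∂_2 − rank ∂_3 = (6 − 6) − 0 = 0, and there is no ∂_3, so H_2 ≅ 0.

As a check, the Euler characteristic is 6 − 12 + 6 = 0, which agrees with 1 − 1 + 0 = 0.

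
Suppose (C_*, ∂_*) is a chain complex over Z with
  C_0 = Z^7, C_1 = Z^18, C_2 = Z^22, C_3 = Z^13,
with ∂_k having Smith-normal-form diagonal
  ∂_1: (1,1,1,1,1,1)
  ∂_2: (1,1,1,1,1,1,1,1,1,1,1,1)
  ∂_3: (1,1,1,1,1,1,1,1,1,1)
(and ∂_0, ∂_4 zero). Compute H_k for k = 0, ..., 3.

H_0: b_0 = 7 − 0 − 6 = 1; torsion from ∂_1 factors > 1: none. So H_0 = Z.
H_1: b_1 = 18 − 6 − 12 = 0; torsion from ∂_2 factors > 1: none. So H_1 = 0.
H_2: b_2 = 22 − 12 − 10 = 0; torsion from ∂_3 factors > 1: none. So H_2 = 0.
H_3: b_3 = 13 − 10 − 0 = 3; torsion from ∂_4 factors > 1: none. So H_3 = Z^3.

H_0 = Z,  H_1 = 0,  H_2 = 0,  H_3 = Z^3.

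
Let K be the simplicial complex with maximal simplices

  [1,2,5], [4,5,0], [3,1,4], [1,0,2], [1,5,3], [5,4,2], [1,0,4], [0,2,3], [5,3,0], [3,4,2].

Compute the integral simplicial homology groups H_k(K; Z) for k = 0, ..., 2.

K has 6 vertices, 15 edges, 10 triangles.
rank ∂_0 = 0, rank ∂_1 = 5 ⇒ b_0 = 6 − 0 − 5 = 1; all invariant factors of ∂_1 are 1 so no torsion. So H_0 ≅ Z.
rank ∂_1 = 5, rank ∂_2 = 10 ⇒ b_1 = 15 − 5 − 10 = 0; ∂_2 has invariant factor(s) [2] giving torsion. So H_1 ≅ Z/2Z.
rank ∂_2 = 10, rank ∂_3 = 0 ⇒ b_2 = 10 − 10 − 0 = 0. So H_2 ≅ 0.

H_0 ≅ Z,  H_1 ≅ Z/2Z,  H_2 = 0.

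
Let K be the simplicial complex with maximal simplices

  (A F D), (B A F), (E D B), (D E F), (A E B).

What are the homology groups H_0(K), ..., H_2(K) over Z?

H_0 ≅ Z,  H_1 ≅ Z,  H_2 = 0.

Take the total order A < B < D < E < F on the vertex set. Then K (dimension 2) consists of the simplices:

  0-simplices (5): A, B, D, E, F
  1-simplices (10): AB, AD, AE, AF, BD, BE, BF, DE, DF, EF
  2-simplices (5): ABE, ABF, ADF, BDE, DEF

so the chain groups are C_0 ≅ Z^5, C_1 ≅ Z^10, C_2 ≅ Z^5.

The boundary map ∂_1: C_1 → C_0 sends each edge [p,q] (with p < q) to q − p. For instance
  ∂AD = D − A.
The resulting 5×10 matrix has rank 4, and its Smith normal form has invariant factors (1,1,1,1).

The boundary map ∂_2: C_2 → C_1 acts by ∂[p,q,r] = [q,r] − [p,r] + [p,q]. For instance
  ∂ABF = BF − AF + AB,
  ∂BDE = DE − BE + BD.
As a 10×5 matrix over Z this has rank 5, with invariant factors (1,1,1,1,1).

Computing H_k = (kernel of ∂_k) / (image of ∂_{k+1}):

  H_0: rank C_0 − rank ∂_1 = 5 − 4 = 1, and the invariant factors of ∂_1 are all 1, so H_0 = Z.
  H_1: rank ker ∂_1 − rank ∂_2 = (10 − 4) − 5 = 1, and the invariant factors of ∂_2 are all 1, so H_1 = Z.
  H_2: rank ker ∂_2 − rank ∂_3 = (5 − 5) − 0 = 0, and there is no ∂_3, so H_2 = 0.

(K is a triangulation of the Möbius band.)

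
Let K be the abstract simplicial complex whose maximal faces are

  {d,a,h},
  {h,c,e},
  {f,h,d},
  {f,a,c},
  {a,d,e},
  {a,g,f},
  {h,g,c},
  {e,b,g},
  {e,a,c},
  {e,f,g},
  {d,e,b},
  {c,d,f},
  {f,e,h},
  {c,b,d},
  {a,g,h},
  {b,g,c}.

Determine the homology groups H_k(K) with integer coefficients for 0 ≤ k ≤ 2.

Order the vertices as a < b < c < d < e < f < g < h. Listing each simplex with vertices in this order, K has dimension 2 with simplices:

  0-simplices (8): a, b, c, d, e, f, g, h
  1-simplices (24): ac, ad, ae, af, ag, ah, bc, bd, be, bg, cd, ce, cf, cg, ch, de, df, dh, ef, eg, eh, fg, fh, gh
  2-simplices (16): ace, acf, ade, adh, afg, agh, bcd, bcg, bde, beg, cdf, ceh, cgh, dfh, efg, efh

so the chain groups are C_0 ≅ Z^8, C_1 ≅ Z^24, C_2 ≅ Z^16.

The boundary map ∂_1: C_1 → C_0 maps an edge to its endpoints' difference, ∂[p,q] = q − p. For instance
  ∂ae = e − a.
The resulting 8×24 matrix has rank 7, and its Smith normal form has invariant factors (1,1,1,1,1,1,1).

The boundary map ∂_2: C_2 → C_1 acts by ∂[p,q,r] = [q,r] − [p,r] + [p,q]. For instance
  ∂bcd = cd − bd + bc,
  ∂agh = gh − ah + ag.
This gives a 24×16 integer matrix of rank 15; reducing to Smith normal form yields diagonal entries (1,1,1,1,1,1,1,1,1,1,1,1,1,1,1).

From H_k ≅ ker(∂_k) / im(∂_{k+1}) we obtain:

  H_0: rank C_0 − rank ∂_1 = 8 − 7 = 1, and the invariant factors of ∂_1 are all 1, so H_0 = Z.
  H_1: rank ker ∂_1 − rank ∂_2 = (24 − 7) − 15 = 2, and the invariant factors of ∂_2 are all 1, so H_1 = Z^2.
  H_2: rank ker ∂_2 − rank ∂_3 = (16 − 15) − 0 = 1, and there is no ∂_3, so H_2 = Z.

As a check, the Euler characteristic is 8 − 24 + 16 = 0, which agrees with 1 − 2 + 1 = 0.

H_0 = Z,  H_1 = Z^2,  H_2 = Z.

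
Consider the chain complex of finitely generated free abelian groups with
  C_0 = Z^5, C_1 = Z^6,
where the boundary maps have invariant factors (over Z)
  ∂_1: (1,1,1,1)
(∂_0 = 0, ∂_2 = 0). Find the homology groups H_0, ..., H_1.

H_0: b_0 = 5 − 0 − 4 = 1; torsion from ∂_1 factors > 1: none. So H_0 = Z.
H_1: b_1 = 6 − 4 − 0 = 2; torsion from ∂_2 factors > 1: none. So H_1 = Z^2.

H_0 = Z,  H_1 = Z^2.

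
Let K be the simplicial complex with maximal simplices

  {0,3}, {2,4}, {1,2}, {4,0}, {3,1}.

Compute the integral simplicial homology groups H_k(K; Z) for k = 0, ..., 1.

H_0 = Z,  H_1 = Z.

Order the vertices as 0 < 1 < 2 < 3 < 4. Listing each simplex with vertices in this order, K has dimension 1 with simplices:

  0-simplices (5): [0], [1], [2], [3], [4]
  1-simplices (5): [0,3], [0,4], [1,2], [1,3], [2,4]

Hence C_0 ≅ Z^5, C_1 ≅ Z^5.

The boundary map ∂_1: C_1 → C_0 maps an edge to its endpoints' difference, ∂[p,q] = q − p. For instance
  ∂[2,4] = [4] − [2].
The 5×5 boundary matrix has rank 4 and Smith normal form diag(1,1,1,1).

From H_k ≅ ker(∂_k) / im(∂_{k+1}) we obtain:

  H_0: rank C_0 − rank ∂_1 = 5 − 4 = 1, and the invariant factors of ∂_1 are all 1, so H_0 = Z.
  H_1: rank ker ∂_1 − rank ∂_2 = (5 − 4) − 0 = 1, and there is no ∂_2, so H_1 = Z.

(K is a triangulation of the circle S^1.)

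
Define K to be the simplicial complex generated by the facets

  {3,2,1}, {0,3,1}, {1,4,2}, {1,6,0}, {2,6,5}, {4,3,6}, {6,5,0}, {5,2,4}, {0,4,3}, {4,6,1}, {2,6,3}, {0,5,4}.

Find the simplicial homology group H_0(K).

Order the vertices as 0 < 1 < 2 < 3 < 4 < 5 < 6. Listing each simplex with vertices in this order, K has dimension 2 with simplices:

  0-simplices (7): [0], [1], [2], [3], [4], [5], [6]
  1-simplices (18): [0,1], [0,3], [0,4], [0,5], [0,6], [1,2], [1,3], [1,4], [1,6], [2,3], [2,4], [2,5], [2,6], [3,4], [3,6], [4,5], [4,6], [5,6]
  2-simplices (12): [0,1,3], [0,1,6], [0,3,4], [0,4,5], [0,5,6], [1,2,3], [1,2,4], [1,4,6], [2,3,6], [2,4,5], [2,5,6], [3,4,6]

so the chain groups are C_0 ≅ Z^7, C_1 ≅ Z^18, C_2 ≅ Z^12.

∂_1: C_1 → C_0 maps an edge to its endpoints' difference, ∂[p,q] = q − p. For instance
  ∂[0,4] = [4] − [0].
The 7×18 boundary matrix has rank 6 and Smith normal form diag(1,1,1,1,1,1).

The boundary map ∂_2: C_2 → C_1 acts by ∂[p,q,r] = [q,r] − [p,r] + [p,q]. For instance
  ∂[3,4,6] = [4,6] − [3,6] + [3,4],
  ∂[0,4,5] = [4,5] − [0,5] + [0,4].
The 18×12 boundary matrix has rank 12 and Smith normal form diag(1,1,1,1,1,1,1,1,1,1,1,2).

Now H_k = ker ∂_k / im ∂_{k+1}, so:

  H_0: rank C_0 − rank ∂_1 = 7 − 6 = 1, and the invariant factors of ∂_1 are all 1, so H_0 = Z.

(K is a triangulation of the real projective plane RP^2.)

H_0 ≅ Z.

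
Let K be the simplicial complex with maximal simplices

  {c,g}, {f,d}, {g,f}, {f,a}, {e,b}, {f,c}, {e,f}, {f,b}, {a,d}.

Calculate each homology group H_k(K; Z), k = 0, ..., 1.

H_0 ≅ Z,  H_1 ≅ Z^3.

K has 7 vertices, 9 edges.
rank ∂_0 = 0, rank ∂_1 = 6 ⇒ b_0 = 7 − 0 − 6 = 1; all invariant factors of ∂_1 are 1 so no torsion. So H_0 = Z.
rank ∂_1 = 6, rank ∂_2 = 0 ⇒ b_1 = 9 − 6 − 0 = 3. So H_1 = Z^3.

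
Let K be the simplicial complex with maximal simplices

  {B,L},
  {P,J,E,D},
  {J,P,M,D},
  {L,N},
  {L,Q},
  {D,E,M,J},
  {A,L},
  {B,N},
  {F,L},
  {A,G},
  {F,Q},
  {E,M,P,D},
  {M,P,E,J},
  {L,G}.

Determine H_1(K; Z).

Take the total order A < B < D < E < F < G < J < L < M < N < P < Q on the vertex set. Then K (dimension 3) consists of the simplices:

  0-simplices (12): A, B, D, E, F, G, J, L, M, N, P, Q
  1-simplices (19): AG, AL, BL, BN, DE, DJ, DM, DP, EJ, EM, EP, FL, FQ, GL, JM, JP, LN, LQ, MP
  2-simplices (10): DEJ, DEM, DEP, DJM, DJP, DMP, EJM, EJP, EMP, JMP
  3-simplices (5): DEJM, DEJP, DEMP, DJMP, EJMP

Hence C_0 ≅ Z^12, C_1 ≅ Z^19, C_2 ≅ Z^10, C_3 ≅ Z^5.

The boundary map ∂_1: C_1 → C_0 is given by ∂[p,q] = [q] − [p].
This gives a 12×19 integer matrix of rank 10; reducing to Smith normal form yields diagonal entries (1,1,1,1,1,1,1,1,1,1).

∂_2: C_2 → C_1 sends each 2-simplex [p,q,r] to [q,r] − [p,r] + [p,q]. For instance
  ∂DEJ = EJ − DJ + DE,
  ∂JMP = MP − JP + JM.
This gives a 19×10 integer matrix of rank 6; reducing to Smith normal form yields diagonal entries (1,1,1,1,1,1).

Boundary ∂_3: C_3 → C_2 sends each 3-simplex σ to the alternating sum Σ_i (−1)^i (σ with its i-th vertex removed). For instance
  ∂DEMP = EMP − DMP + DEP − DEM,
  ∂DEJM = EJM − DJM + DEM − DEJ.
This gives a 10×5 integer matrix of rank 4; reducing to Smith normal form yields diagonal entries (1,1,1,1).

From H_k ≅ ker(∂_k) / im(∂_{k+1}) we obtain:

  H_1: rank ker ∂_1 − rank ∂_2 = (19 − 10) − 6 = 3, and the invariant factors of ∂_2 are all 1, so H_1 ≅ Z^3.

H_1 ≅ Z^3.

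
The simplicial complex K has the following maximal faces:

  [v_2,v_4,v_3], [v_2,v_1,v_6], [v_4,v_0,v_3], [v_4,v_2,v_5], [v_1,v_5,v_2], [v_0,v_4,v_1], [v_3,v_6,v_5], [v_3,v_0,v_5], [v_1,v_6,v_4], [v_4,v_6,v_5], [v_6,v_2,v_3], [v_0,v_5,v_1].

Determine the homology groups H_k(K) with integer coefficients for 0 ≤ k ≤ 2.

Fix the vertex order v_0 < v_1 < v_2 < v_3 < v_4 < v_5 < v_6 and write every simplex with vertices in increasing order. Then dim K = 2 and the simplices of K are:

  0-simplices (7): [v_0], [v_1], [v_2], [v_3], [v_4], [v_5], [v_6]
  1-simplices (18): (18 of them)
  2-simplices (12): (12 of them)

Hence C_0 ≅ Z^7, C_1 ≅ Z^18, C_2 ≅ Z^12.

The boundary map ∂_1: C_1 → C_0 maps an edge to its endpoints' difference, ∂[p,q] = q − p.
The resulting 7×18 matrix has rank 6, and its Smith normal form has invariant factors (1,1,1,1,1,1).

∂_2: C_2 → C_1 maps a triangle to the signed sum of its edges. For instance
  ∂[v_0,v_1,v_5] = [v_1,v_5] − [v_0,v_5] + [v_0,v_1],
  ∂[v_1,v_2,v_5] = [v_2,v_5] − [v_1,v_5] + [v_1,v_2].
The 18×12 boundary matrix has rank 12 and Smith normal form diag(1,1,1,1,1,1,1,1,1,1,1,2).

Reading off H_k = ker ∂_k / im ∂_{k+1}:

  H_0: rank C_0 − rank ∂_1 = 7 − 6 = 1, and the invariant factors of ∂_1 are all 1, so H_0 = Z.
  H_1: rank ker ∂_1 − rank ∂_2 = (18 − 6) − 12 = 0, and ∂_2 has invariant factor 2 > 1, so H_1 = Z/2.
  H_2: rank ker ∂_2 − rank ∂_3 = (12 − 12) − 0 = 0, and there is no ∂_3, so H_2 = 0.

H_0 = Z,  H_1 = Z/2,  H_2 = 0.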